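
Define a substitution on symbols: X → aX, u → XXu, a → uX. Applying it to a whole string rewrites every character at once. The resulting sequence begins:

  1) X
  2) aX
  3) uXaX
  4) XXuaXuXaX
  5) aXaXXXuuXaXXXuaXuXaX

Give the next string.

Rewriting the 20 symbols of aXaXXXuuXaXXXuaXuXaX one by one yields uX aX uX aX aX aX XXu XXu aX uX aX aX aX XXu uX aX XXu aX uX aX; concatenated:

uXaXuXaXaXaXXXuXXuaXuXaXaXaXXXuuXaXXXuaXuXaX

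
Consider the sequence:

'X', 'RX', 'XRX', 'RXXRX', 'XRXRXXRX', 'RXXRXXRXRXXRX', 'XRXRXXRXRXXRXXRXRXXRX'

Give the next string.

RXXRXXRXRXXRXXRXRXXRXRXXRXXRXRXXRX

This is a Fibonacci-style word recurrence s(k) = s(k−2)·s(k−1): e.g. X·RX = XRX.
So term 8 is RXXRXXRXRXXRX·XRXRXXRXRXXRXXRXRXXRX.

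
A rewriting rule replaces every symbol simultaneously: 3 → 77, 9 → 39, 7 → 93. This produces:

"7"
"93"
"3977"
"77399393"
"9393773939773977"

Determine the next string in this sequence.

39773977939377397739939377399393

Applying the rule to each of the 16 symbols of 9393773939773977 gives the pieces 39 77 39 77 93 93 77 39 77 39 93 93 77 39 93 93, which concatenate to the answer.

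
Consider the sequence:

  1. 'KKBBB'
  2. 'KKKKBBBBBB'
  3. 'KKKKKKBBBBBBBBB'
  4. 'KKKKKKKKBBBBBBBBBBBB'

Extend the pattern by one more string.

The n-th term is 2n K's then 3n B's (n = 1, 2, …).
For the next term, n = 5, so the run lengths are 10, 15.

KKKKKKKKKKBBBBBBBBBBBBBBB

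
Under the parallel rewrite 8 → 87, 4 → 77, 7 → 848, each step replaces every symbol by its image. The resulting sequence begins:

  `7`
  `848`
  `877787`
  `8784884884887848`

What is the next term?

Rewriting the 16 symbols of 8784884884887848 one by one yields 87 848 87 77 87 87 77 87 87 77 87 87 848 87 77 87; concatenated:

8784887778787778787778787848877787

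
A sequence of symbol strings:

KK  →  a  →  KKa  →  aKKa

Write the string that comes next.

This is a Fibonacci-style word recurrence s(k) = s(k−2)·s(k−1): e.g. KK·a = KKa.
So term 5 is KKa·aKKa.

KKaaKKa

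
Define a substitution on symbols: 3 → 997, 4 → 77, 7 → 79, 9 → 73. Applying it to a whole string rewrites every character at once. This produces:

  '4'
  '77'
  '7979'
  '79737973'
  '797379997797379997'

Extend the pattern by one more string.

79737999779737373797973799977973737379

Replace each of the 18 characters of 797379997797379997 in place — 79 73 79 997 79 73 73 73 79 79 73 79 997 79 73 73 73 79 — and concatenate.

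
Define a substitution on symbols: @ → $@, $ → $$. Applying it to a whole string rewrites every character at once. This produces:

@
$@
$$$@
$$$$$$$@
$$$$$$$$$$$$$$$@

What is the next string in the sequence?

Rewriting the 16 symbols of $$$$$$$$$$$$$$$@ one by one yields $$ $$ $$ $$ $$ $$ $$ $$ $$ $$ $$ $$ $$ $$ $$ $@; concatenated:

$$$$$$$$$$$$$$$$$$$$$$$$$$$$$$$@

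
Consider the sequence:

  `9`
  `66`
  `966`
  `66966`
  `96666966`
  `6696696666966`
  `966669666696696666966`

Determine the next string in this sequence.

From term 3 onward, concatenate the second-to-last term with the last: 9·66 = 966, 66·966 = 66966, …
Continuing: 6696696666966 · 966669666696696666966 gives term 8.

6696696666966966669666696696666966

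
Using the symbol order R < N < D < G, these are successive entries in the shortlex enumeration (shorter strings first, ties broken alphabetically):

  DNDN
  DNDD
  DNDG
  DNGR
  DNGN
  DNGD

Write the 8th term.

DDRR

Advancing 2 positions from DNGD through DNGD → DNGG reaches term 8.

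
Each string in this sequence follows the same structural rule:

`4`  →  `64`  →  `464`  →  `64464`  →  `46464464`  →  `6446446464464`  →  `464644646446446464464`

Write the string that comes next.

Each term (from the third on) is the two preceding terms concatenated in order: term 3 = 4·64 = 464.
The next term joins 6446446464464 and 464644646446446464464.

6446446464464464644646446446464464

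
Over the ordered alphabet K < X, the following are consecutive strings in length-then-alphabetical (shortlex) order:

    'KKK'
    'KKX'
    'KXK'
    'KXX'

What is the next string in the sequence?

Treat KXX as a base-2 numeral over the given alphabet and add one, carrying through any trailing X's.

XKK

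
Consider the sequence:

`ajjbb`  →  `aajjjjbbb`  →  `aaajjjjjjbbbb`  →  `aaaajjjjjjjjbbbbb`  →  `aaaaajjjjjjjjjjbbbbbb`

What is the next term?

Term n consists of n a's, followed by 2n j's, followed by n+1 b's (n = 1, 2, …).
For the next term, n = 6, so the run lengths are 6, 12, 7.

aaaaaajjjjjjjjjjjjbbbbbbb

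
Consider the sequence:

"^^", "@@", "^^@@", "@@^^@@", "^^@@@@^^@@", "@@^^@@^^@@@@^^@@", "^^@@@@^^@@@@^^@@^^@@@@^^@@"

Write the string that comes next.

@@^^@@^^@@@@^^@@^^@@@@^^@@@@^^@@^^@@@@^^@@

Each term (from the third on) is the two preceding terms concatenated in order: term 3 = ^^·@@ = ^^@@.
The next term joins @@^^@@^^@@@@^^@@ and ^^@@@@^^@@@@^^@@^^@@@@^^@@.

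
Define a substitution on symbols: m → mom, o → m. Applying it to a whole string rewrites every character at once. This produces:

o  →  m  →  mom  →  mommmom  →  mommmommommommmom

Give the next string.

mommmommommommmommommmommommmommommommmom

Replace each of the 17 characters of mommmommommommmom in place — mom m mom mom mom m mom mom m mom mom m mom mom mom m mom — and concatenate.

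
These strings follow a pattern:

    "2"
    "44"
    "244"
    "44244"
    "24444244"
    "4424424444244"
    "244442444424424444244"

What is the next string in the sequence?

Each term (from the third on) is the two preceding terms concatenated in order: term 3 = 2·44 = 244.
So term 8 is 4424424444244·244442444424424444244.

4424424444244244442444424424444244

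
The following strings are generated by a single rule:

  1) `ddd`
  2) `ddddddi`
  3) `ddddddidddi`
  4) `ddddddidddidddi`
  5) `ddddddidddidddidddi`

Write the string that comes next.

ddddddidddidddidddidddi

Every step adds dddi to the end: s(k+1) = s(k)·dddi.
So the next term is ddddddidddidddidddi·dddi.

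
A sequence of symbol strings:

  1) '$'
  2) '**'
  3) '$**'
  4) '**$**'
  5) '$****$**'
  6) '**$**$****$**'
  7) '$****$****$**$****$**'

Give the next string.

Each term (from the third on) is the two preceding terms concatenated in order: term 3 = $·** = $**.
The next term joins **$**$****$** and $****$****$**$****$**.

**$**$****$**$****$****$**$****$**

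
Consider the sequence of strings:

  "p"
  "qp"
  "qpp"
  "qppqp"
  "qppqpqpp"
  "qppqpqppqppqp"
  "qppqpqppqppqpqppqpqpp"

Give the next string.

qppqpqppqppqpqppqpqppqppqpqppqppqp

This is a Fibonacci-style word recurrence s(k) = s(k−1)·s(k−2): e.g. qp·p = qpp.
The next term joins qppqpqppqppqpqppqpqpp and qppqpqppqppqp.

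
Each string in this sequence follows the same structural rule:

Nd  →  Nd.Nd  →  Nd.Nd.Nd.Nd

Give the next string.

s(k+1) = s(k)·.·s(k) — each term doubles the last with '.' between the halves.
One more doubling of Nd.Nd.Nd.Nd gives the answer.

Nd.Nd.Nd.Nd.Nd.Nd.Nd.Nd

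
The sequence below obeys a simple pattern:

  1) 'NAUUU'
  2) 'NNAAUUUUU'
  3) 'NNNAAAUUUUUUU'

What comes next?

NNNNAAAAUUUUUUUUU

The n-th term is n N's then n A's then 2n+1 U's (n = 1, 2, …).
For the next term, n = 4, so the run lengths are 4, 4, 9.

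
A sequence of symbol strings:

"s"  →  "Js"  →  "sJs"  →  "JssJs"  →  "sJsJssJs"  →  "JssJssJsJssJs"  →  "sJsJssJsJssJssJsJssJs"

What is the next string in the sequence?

Each term (from the third on) is the two preceding terms concatenated in order: term 3 = s·Js = sJs.
The next term joins JssJssJsJssJs and sJsJssJsJssJssJsJssJs.

JssJssJsJssJssJsJssJsJssJssJsJssJs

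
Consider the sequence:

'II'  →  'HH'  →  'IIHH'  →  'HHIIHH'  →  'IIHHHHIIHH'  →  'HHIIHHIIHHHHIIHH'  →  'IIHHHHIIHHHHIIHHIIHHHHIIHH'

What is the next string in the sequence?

From term 3 onward, concatenate the second-to-last term with the last: II·HH = IIHH, HH·IIHH = HHIIHH, …
The next term joins HHIIHHIIHHHHIIHH and IIHHHHIIHHHHIIHHIIHHHHIIHH.

HHIIHHIIHHHHIIHHIIHHHHIIHHHHIIHHIIHHHHIIHH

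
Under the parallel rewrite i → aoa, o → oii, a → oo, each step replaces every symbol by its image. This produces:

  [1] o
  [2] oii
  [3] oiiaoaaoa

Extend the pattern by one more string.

Expanding oiiaoaaoa: o→oii, i→aoa, i→aoa, a→oo, o→oii, a→oo, a→oo, o→oii, a→oo. Concatenated: oii aoa aoa oo oii oo oo oii oo.

oiiaoaaoaoooiioooooiioo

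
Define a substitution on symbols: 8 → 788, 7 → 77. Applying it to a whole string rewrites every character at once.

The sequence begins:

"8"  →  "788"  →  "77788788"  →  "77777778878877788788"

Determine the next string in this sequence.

777777777777777887887778878877777778878877788788

Replace each of the 20 characters of 77777778878877788788 in place — 77 77 77 77 77 77 77 788 788 77 788 788 77 77 77 788 788 77 788 788 — and concatenate.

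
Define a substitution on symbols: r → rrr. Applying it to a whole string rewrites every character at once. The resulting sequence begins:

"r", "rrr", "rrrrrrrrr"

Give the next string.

Apply φ to rrrrrrrrr symbol by symbol: r→rrr, r→rrr, r→rrr, r→rrr, r→rrr, r→rrr, r→rrr, r→rrr, r→rrr; joined: rrr rrr rrr rrr rrr rrr rrr rrr rrr.

rrrrrrrrrrrrrrrrrrrrrrrrrrr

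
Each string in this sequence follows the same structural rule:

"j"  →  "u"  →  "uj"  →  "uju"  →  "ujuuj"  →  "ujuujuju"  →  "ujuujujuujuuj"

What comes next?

ujuujujuujuujujuujuju

Each term (from the third on) is the previous term followed by the one before it: term 3 = u·j = uj.
Continuing: ujuujujuujuuj · ujuujuju gives term 8.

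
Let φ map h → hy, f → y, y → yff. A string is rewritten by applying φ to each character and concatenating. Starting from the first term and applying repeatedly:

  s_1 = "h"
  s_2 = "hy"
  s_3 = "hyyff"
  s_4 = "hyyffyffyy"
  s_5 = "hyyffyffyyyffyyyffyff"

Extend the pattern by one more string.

φ(hyyffyffyyyffyyyffyff) expands symbol-by-symbol to hy yff yff y y yff y y yff yff yff y y yff yff yff y y yff y y; joining the 21 pieces gives the next term.

hyyffyffyyyffyyyffyffyffyyyffyffyffyyyffyy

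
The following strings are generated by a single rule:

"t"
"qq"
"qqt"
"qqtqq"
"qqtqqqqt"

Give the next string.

This is a Fibonacci-style word recurrence s(k) = s(k−1)·s(k−2): e.g. qq·t = qqt.
So term 6 is qqtqqqqt·qqtqq.

qqtqqqqtqqtqq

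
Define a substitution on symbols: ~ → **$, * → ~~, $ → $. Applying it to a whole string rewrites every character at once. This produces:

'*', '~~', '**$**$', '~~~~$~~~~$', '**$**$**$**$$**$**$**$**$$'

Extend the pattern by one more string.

Rewriting the 26 symbols of **$**$**$**$$**$**$**$**$$ one by one yields ~~ ~~ $ ~~ ~~ $ ~~ ~~ $ ~~ ~~ $ $ ~~ ~~ $ ~~ ~~ $ ~~ ~~ $ ~~ ~~ $ $; concatenated:

~~~~$~~~~$~~~~$~~~~$$~~~~$~~~~$~~~~$~~~~$$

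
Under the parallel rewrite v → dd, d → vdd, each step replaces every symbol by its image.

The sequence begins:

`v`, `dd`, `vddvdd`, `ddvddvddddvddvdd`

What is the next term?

vddvddddvddvddddvddvddvddvddddvddvddddvddvdd

Applying the rule to each of the 16 symbols of ddvddvddddvddvdd gives the pieces vdd vdd dd vdd vdd dd vdd vdd vdd vdd dd vdd vdd dd vdd vdd, which concatenate to the answer.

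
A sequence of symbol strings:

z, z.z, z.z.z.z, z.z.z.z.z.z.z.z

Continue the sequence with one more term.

Each string is two copies of the previous one joined by '.'.
Doubling z.z.z.z.z.z.z.z with '.' between the halves:

z.z.z.z.z.z.z.z.z.z.z.z.z.z.z.z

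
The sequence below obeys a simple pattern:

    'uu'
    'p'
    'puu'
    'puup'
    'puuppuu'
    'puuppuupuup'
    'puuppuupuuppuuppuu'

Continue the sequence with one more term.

This is a Fibonacci-style word recurrence s(k) = s(k−1)·s(k−2): e.g. p·uu = puu.
So term 8 is puuppuupuuppuuppuu·puuppuupuup.

puuppuupuuppuuppuupuuppuupuup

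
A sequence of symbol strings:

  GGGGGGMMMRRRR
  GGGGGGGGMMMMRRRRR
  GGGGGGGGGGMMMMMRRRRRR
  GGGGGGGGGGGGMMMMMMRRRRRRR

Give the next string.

Term n consists of 2n G's, followed by n M's, followed by n+1 R's, where the shown terms are n = 3, 4, 5, 6.
At n = 7 the blocks have lengths 14, 7, 8.

GGGGGGGGGGGGGGMMMMMMMRRRRRRRR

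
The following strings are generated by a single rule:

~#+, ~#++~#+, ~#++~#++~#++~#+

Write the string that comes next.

~#++~#++~#++~#++~#++~#++~#++~#+

Each string is two copies of the previous one joined by '+'.
So the next term is two copies of ~#++~#++~#++~#+ with '+' between the halves.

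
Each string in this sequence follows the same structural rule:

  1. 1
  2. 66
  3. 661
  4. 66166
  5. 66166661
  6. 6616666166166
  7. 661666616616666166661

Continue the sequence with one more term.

Each term (from the third on) is the previous term followed by the one before it: term 3 = 66·1 = 661.
The next term joins 661666616616666166661 and 6616666166166.

6616666166166661666616616666166166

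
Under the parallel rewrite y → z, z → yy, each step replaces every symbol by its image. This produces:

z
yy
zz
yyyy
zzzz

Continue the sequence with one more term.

yyyyyyyy

Apply φ to zzzz symbol by symbol: z→yy, z→yy, z→yy, z→yy; joined: yy yy yy yy.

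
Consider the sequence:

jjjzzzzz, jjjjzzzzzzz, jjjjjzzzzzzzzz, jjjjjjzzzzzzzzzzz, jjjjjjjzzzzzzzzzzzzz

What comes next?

jjjjjjjjzzzzzzzzzzzzzzz

Each string has the form j^{n} z^{2n-1}, where the shown terms are n = 3, 4, 5, 6, 7.
At n = 8 the blocks have lengths 8, 15.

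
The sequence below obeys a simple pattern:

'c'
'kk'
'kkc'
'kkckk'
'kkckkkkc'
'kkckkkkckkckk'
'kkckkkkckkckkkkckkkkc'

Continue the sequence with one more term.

kkckkkkckkckkkkckkkkckkckkkkckkckk

This is a Fibonacci-style word recurrence s(k) = s(k−1)·s(k−2): e.g. kk·c = kkc.
So term 8 is kkckkkkckkckkkkckkkkc·kkckkkkckkckk.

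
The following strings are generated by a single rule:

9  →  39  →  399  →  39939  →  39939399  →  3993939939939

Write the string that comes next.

399393993993939939399

From term 3 onward, concatenate the last term with the second-to-last: 39·9 = 399, 399·39 = 39939, …
The next term joins 3993939939939 and 39939399.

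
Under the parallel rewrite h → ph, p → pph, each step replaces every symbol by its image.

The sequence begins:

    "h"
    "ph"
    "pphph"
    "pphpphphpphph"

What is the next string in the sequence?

Rewriting the 13 symbols of pphpphphpphph one by one yields pph pph ph pph pph ph pph ph pph pph ph pph ph; concatenated:

pphpphphpphpphphpphphpphpphphpphph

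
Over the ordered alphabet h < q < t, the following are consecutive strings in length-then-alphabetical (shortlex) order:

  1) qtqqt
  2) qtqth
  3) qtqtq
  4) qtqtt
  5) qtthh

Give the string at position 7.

Continuing the enumeration 2 steps past qtthh: qtthh → qtthq → (answer).

qttht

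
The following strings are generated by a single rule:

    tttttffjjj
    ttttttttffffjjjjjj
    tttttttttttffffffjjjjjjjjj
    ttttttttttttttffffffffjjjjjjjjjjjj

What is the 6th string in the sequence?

ttttttttttttttttttttffffffffffffjjjjjjjjjjjjjjjjjj

The n-th term is 3n+2 t's then 2n f's then 3n j's (n = 1, 2, …).
At n = 6 the blocks have lengths 20, 12, 18.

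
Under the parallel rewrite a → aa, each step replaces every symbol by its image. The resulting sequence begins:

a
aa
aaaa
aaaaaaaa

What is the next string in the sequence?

Rewriting each symbol of aaaaaaaa: a→aa, a→aa, a→aa, a→aa, a→aa, a→aa, a→aa, a→aa, which concatenates to aa aa aa aa aa aa aa aa.

aaaaaaaaaaaaaaaa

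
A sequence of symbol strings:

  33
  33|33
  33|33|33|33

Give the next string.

Every step duplicates the string with '|' between the halves.
Doubling 33|33|33|33 with '|' between the halves:

33|33|33|33|33|33|33|33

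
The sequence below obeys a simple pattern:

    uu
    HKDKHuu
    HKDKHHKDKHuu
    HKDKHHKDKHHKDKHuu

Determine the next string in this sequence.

HKDKHHKDKHHKDKHHKDKHuu

Every step adds HKDKH at the front: s(k+1) = HKDKH·s(k).
So the next term is HKDKH·HKDKHHKDKHHKDKHuu.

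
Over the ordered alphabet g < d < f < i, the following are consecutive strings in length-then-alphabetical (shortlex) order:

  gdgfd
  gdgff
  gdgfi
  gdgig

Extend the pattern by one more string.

gdgid

Treat gdgig as a base-4 numeral over the given alphabet and add one, carrying through any trailing i's.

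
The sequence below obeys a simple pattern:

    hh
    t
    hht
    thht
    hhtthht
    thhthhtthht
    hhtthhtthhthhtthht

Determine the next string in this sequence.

This is a Fibonacci-style word recurrence s(k) = s(k−2)·s(k−1): e.g. hh·t = hht.
Continuing: thhthhtthht · hhtthhtthhthhtthht gives term 8.

thhthhtthhthhtthhtthhthhtthht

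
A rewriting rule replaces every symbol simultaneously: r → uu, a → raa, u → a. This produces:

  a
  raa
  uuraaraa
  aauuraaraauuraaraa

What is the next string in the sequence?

raaraaaauuraaraauuraaraaaauuraaraauuraaraa

Replace each of the 18 characters of aauuraaraauuraaraa in place — raa raa a a uu raa raa uu raa raa a a uu raa raa uu raa raa — and concatenate.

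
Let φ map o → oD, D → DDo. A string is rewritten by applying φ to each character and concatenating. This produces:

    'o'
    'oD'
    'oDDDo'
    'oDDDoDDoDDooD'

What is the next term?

Applying the rule to each of the 13 symbols of oDDDoDDoDDooD gives the pieces oD DDo DDo DDo oD DDo DDo oD DDo DDo oD oD DDo, which concatenate to the answer.

oDDDoDDoDDooDDDoDDooDDDoDDooDoDDDo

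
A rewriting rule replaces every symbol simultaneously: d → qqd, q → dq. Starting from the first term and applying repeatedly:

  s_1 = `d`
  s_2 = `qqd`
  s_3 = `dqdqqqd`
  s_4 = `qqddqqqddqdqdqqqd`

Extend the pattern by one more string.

Replace each of the 17 characters of qqddqqqddqdqdqqqd in place — dq dq qqd qqd dq dq dq qqd qqd dq qqd dq qqd dq dq dq qqd — and concatenate.

dqdqqqdqqddqdqdqqqdqqddqqqddqqqddqdqdqqqd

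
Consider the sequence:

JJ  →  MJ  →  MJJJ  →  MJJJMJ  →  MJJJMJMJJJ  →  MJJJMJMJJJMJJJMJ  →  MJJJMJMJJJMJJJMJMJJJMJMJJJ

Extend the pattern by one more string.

MJJJMJMJJJMJJJMJMJJJMJMJJJMJJJMJMJJJMJJJMJ

This is a Fibonacci-style word recurrence s(k) = s(k−1)·s(k−2): e.g. MJ·JJ = MJJJ.
The next term joins MJJJMJMJJJMJJJMJMJJJMJMJJJ and MJJJMJMJJJMJJJMJ.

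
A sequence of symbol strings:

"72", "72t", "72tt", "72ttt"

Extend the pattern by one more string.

Each term is the previous one with t appended.
Applying this once more to 72ttt:

72tttt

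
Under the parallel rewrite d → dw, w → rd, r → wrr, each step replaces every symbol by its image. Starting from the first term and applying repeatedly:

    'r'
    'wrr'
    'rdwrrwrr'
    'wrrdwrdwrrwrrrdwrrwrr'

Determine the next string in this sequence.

Applying the rule to each of the 21 symbols of wrrdwrdwrrwrrrdwrrwrr gives the pieces rd wrr wrr dw rd wrr dw rd wrr wrr rd wrr wrr wrr dw rd wrr wrr rd wrr wrr, which concatenate to the answer.

rdwrrwrrdwrdwrrdwrdwrrwrrrdwrrwrrwrrdwrdwrrwrrrdwrrwrr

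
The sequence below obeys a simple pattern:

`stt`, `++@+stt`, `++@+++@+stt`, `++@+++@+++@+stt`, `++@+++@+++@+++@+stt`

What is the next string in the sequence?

The strings grow by a fixed prefix ++@+ each time.
Applying this once more to ++@+++@+++@+++@+stt:

++@+++@+++@+++@+++@+stt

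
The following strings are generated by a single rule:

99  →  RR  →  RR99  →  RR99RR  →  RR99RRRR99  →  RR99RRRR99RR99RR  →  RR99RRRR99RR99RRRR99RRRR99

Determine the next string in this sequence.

From term 3 onward, concatenate the last term with the second-to-last: RR·99 = RR99, RR99·RR = RR99RR, …
So term 8 is RR99RRRR99RR99RRRR99RRRR99·RR99RRRR99RR99RR.

RR99RRRR99RR99RRRR99RRRR99RR99RRRR99RR99RR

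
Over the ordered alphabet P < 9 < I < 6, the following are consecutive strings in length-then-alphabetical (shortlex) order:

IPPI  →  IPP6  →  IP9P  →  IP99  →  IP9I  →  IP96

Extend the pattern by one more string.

Find the rightmost character of IP96 below 6, bump it to the next letter, and reset everything to its right to P.

IPIP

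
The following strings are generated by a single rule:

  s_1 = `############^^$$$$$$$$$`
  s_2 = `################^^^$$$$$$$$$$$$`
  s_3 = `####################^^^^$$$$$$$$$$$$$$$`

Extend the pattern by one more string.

Term n consists of 4n #'s, followed by n-1 ^'s, followed by 3n $'s, where the shown terms are n = 3, 4, 5.
At n = 6 the blocks have lengths 24, 5, 18.

########################^^^^^$$$$$$$$$$$$$$$$$$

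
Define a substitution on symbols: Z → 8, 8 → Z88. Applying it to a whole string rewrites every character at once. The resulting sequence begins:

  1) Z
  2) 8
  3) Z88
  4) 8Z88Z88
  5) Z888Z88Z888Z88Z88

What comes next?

Replace each of the 17 characters of Z888Z88Z888Z88Z88 in place — 8 Z88 Z88 Z88 8 Z88 Z88 8 Z88 Z88 Z88 8 Z88 Z88 8 Z88 Z88 — and concatenate.

8Z88Z88Z888Z88Z888Z88Z88Z888Z88Z888Z88Z88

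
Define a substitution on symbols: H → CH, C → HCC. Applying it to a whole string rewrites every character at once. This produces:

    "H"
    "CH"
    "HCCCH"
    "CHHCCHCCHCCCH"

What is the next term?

Rewriting the 13 symbols of CHHCCHCCHCCCH one by one yields HCC CH CH HCC HCC CH HCC HCC CH HCC HCC HCC CH; concatenated:

HCCCHCHHCCHCCCHHCCHCCCHHCCHCCHCCCH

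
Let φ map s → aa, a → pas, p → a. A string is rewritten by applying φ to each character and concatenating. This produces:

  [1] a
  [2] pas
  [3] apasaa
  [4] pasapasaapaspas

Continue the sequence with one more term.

Rewriting the 15 symbols of pasapasaapaspas one by one yields a pas aa pas a pas aa pas pas a pas aa a pas aa; concatenated:

apasaapasapasaapaspasapasaaapasaa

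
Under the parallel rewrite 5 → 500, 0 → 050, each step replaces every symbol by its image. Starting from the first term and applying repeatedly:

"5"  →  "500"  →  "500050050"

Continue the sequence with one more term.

500050050050500050050500050

Apply φ to 500050050 symbol by symbol: 5→500, 0→050, 0→050, 0→050, 5→500, 0→050, 0→050, 5→500, 0→050; joined: 500 050 050 050 500 050 050 500 050.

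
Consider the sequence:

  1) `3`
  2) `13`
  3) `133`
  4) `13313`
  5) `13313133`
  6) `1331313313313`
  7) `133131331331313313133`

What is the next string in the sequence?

1331313313313133131331331313313313

Each term (from the third on) is the previous term followed by the one before it: term 3 = 13·3 = 133.
Continuing: 133131331331313313133 · 1331313313313 gives term 8.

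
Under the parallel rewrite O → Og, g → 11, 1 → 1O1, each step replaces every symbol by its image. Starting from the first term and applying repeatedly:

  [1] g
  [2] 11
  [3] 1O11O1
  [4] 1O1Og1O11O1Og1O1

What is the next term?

Rewriting the 16 symbols of 1O1Og1O11O1Og1O1 one by one yields 1O1 Og 1O1 Og 11 1O1 Og 1O1 1O1 Og 1O1 Og 11 1O1 Og 1O1; concatenated:

1O1Og1O1Og111O1Og1O11O1Og1O1Og111O1Og1O1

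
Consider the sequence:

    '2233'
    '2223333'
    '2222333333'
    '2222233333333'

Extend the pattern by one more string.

2222223333333333

Reading off run lengths: 2 runs 2, 3, 4, 5; 3 runs 2, 4, 6, 8 — each is linear in n (n = 1, 2, …).
For the next term, n = 5, so the run lengths are 6, 10.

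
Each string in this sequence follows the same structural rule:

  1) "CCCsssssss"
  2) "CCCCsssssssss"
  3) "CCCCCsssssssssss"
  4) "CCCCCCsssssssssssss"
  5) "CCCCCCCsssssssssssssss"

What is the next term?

The n-th term is n C's then 2n+1 s's, where the shown terms are n = 3, 4, 5, 6, 7.
For the next term, n = 8, so the run lengths are 8, 17.

CCCCCCCCsssssssssssssssss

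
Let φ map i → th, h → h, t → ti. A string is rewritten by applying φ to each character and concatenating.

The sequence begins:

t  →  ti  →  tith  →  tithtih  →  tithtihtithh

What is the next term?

Expanding tithtihtithh: t→ti, i→th, t→ti, h→h, t→ti, i→th, h→h, t→ti, i→th, t→ti, h→h, h→h. Concatenated: ti th ti h ti th h ti th ti h h.

tithtihtithhtithtihh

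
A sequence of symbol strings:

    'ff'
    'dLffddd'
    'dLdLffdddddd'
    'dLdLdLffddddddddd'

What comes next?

s(k+1) = dL·s(k)·ddd, so each term gains dL as a prefix and ddd as a suffix.
One more step from dLdLdLffddddddddd gives the answer.

dLdLdLdLffdddddddddddd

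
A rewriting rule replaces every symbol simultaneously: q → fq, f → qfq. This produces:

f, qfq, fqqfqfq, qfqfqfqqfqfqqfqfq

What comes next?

Rewriting the 17 symbols of qfqfqfqqfqfqqfqfq one by one yields fq qfq fq qfq fq qfq fq fq qfq fq qfq fq fq qfq fq qfq fq; concatenated:

fqqfqfqqfqfqqfqfqfqqfqfqqfqfqfqqfqfqqfqfq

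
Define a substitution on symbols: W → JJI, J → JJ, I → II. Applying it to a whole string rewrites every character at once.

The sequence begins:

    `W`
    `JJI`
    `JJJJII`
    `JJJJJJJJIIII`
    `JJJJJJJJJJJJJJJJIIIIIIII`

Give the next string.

JJJJJJJJJJJJJJJJJJJJJJJJJJJJJJJJIIIIIIIIIIIIIIII

Replace each of the 24 characters of JJJJJJJJJJJJJJJJIIIIIIII in place — JJ JJ JJ JJ JJ JJ JJ JJ JJ JJ JJ JJ JJ JJ JJ JJ II II II II II II II II — and concatenate.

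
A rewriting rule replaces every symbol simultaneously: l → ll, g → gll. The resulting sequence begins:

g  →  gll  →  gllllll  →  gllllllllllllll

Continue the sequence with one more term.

Rewriting the 15 symbols of gllllllllllllll one by one yields gll ll ll ll ll ll ll ll ll ll ll ll ll ll ll; concatenated:

gllllllllllllllllllllllllllllll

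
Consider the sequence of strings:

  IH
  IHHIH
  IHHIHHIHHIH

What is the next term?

IHHIHHIHHIHHIHHIHHIHHIH

s(k+1) = s(k)·H·s(k) — each term doubles the last with 'H' between the halves.
One more doubling of IHHIHHIHHIH gives the answer.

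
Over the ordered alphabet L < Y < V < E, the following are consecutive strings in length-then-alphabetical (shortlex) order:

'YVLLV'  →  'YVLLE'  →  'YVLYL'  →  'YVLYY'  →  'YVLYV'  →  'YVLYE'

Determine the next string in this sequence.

YVLVL

Find the rightmost character of YVLYE below E, bump it to the next letter, and reset everything to its right to L.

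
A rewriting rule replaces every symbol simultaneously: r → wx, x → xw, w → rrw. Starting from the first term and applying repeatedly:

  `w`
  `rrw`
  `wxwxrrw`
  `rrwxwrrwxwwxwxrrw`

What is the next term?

Rewriting the 17 symbols of rrwxwrrwxwwxwxrrw one by one yields wx wx rrw xw rrw wx wx rrw xw rrw rrw xw rrw xw wx wx rrw; concatenated:

wxwxrrwxwrrwwxwxrrwxwrrwrrwxwrrwxwwxwxrrw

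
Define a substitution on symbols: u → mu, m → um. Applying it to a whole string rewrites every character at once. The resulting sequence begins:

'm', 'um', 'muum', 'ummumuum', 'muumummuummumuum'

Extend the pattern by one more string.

Rewriting the 16 symbols of muumummuummumuum one by one yields um mu mu um mu um um mu mu um um mu um mu mu um; concatenated:

ummumuummuumummumuumummuummumuum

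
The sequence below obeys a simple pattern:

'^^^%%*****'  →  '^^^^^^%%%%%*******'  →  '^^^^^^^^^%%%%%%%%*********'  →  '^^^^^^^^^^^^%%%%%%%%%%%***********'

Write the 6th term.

Reading off run lengths: ^ runs 3, 6, 9, 12; % runs 2, 5, 8, 11; * runs 5, 7, 9, 11 — each is linear in n (n = 1, 2, …).
For term 6, n = 6, so the run lengths are 18, 17, 15.

^^^^^^^^^^^^^^^^^^%%%%%%%%%%%%%%%%%***************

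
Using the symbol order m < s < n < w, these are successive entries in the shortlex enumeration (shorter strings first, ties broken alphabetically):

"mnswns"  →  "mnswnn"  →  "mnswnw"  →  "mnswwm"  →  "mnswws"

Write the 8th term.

mnnmmm

Advancing 3 positions from mnswws through mnswws → mnswwn → mnswww reaches term 8.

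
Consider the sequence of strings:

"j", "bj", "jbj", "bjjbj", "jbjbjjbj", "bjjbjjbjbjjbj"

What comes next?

jbjbjjbjbjjbjjbjbjjbj

This is a Fibonacci-style word recurrence s(k) = s(k−2)·s(k−1): e.g. j·bj = jbj.
Continuing: jbjbjjbj · bjjbjjbjbjjbj gives term 7.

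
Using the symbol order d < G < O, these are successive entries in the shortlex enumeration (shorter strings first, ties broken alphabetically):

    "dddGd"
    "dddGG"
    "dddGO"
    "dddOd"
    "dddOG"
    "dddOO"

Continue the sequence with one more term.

ddGdd

Treat dddOO as a base-3 numeral over the given alphabet and add one, carrying through any trailing O's.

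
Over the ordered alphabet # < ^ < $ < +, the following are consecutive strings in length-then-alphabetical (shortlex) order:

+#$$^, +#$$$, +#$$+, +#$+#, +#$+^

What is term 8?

+#+##

Advancing 3 positions from +#$+^ through +#$+^ → +#$+$ → +#$++ reaches term 8.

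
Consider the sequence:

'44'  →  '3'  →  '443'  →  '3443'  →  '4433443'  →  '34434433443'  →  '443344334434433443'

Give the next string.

34434433443443344334434433443

Each term (from the third on) is the two preceding terms concatenated in order: term 3 = 44·3 = 443.
Continuing: 34434433443 · 443344334434433443 gives term 8.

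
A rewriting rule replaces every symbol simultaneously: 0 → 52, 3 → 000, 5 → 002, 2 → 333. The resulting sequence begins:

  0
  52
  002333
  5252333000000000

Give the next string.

002333002333000000000525252525252525252

φ(5252333000000000) expands symbol-by-symbol to 002 333 002 333 000 000 000 52 52 52 52 52 52 52 52 52; joining the 16 pieces gives the next term.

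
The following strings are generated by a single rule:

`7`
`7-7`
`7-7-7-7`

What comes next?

Every step duplicates the string with '-' between the halves.
Doubling 7-7-7-7 with '-' between the halves:

7-7-7-7-7-7-7-7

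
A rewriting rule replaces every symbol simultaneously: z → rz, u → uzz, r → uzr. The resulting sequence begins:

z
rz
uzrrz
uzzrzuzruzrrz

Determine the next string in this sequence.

Replace each of the 13 characters of uzzrzuzruzrrz in place — uzz rz rz uzr rz uzz rz uzr uzz rz uzr uzr rz — and concatenate.

uzzrzrzuzrrzuzzrzuzruzzrzuzruzrrz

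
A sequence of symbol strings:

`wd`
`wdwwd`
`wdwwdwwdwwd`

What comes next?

wdwwdwwdwwdwwdwwdwwdwwd

Every step duplicates the string with 'w' between the halves.
So the next term is two copies of wdwwdwwdwwd with 'w' between the halves.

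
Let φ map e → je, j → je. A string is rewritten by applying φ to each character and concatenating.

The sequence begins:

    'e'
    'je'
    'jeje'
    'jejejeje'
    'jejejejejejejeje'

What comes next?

Rewriting the 16 symbols of jejejejejejejeje one by one yields je je je je je je je je je je je je je je je je; concatenated:

jejejejejejejejejejejejejejejeje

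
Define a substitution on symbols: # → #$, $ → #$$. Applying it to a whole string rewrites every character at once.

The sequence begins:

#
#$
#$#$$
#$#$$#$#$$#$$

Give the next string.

Rewriting the 13 symbols of #$#$$#$#$$#$$ one by one yields #$ #$$ #$ #$$ #$$ #$ #$$ #$ #$$ #$$ #$ #$$ #$$; concatenated:

#$#$$#$#$$#$$#$#$$#$#$$#$$#$#$$#$$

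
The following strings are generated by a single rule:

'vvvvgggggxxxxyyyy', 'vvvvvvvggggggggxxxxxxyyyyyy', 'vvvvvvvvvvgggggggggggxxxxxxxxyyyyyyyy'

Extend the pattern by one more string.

vvvvvvvvvvvvvggggggggggggggxxxxxxxxxxyyyyyyyyyy

The n-th term is 3n+1 v's then 3n+2 g's then 2n+2 x's then 2n+2 y's (n = 1, 2, …).
Setting n = 4 gives 13, 14, 10, 10 characters in each block.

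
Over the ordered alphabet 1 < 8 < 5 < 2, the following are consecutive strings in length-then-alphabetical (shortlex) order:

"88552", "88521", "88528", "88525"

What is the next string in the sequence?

Treat 88525 as a base-4 numeral over the given alphabet and add one, carrying through any trailing 2's.

88522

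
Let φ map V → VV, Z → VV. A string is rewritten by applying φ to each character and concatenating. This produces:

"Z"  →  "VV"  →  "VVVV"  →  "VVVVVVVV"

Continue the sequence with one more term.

VVVVVVVVVVVVVVVV

Apply φ to VVVVVVVV symbol by symbol: V→VV, V→VV, V→VV, V→VV, V→VV, V→VV, V→VV, V→VV; joined: VV VV VV VV VV VV VV VV.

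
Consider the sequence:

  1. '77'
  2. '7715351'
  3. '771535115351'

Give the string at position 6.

Every step adds 15351 to the end: s(k+1) = s(k)·15351.
From 771535115351, 3 further steps: 771535115351 → 77153511535115351 → 7715351153511535115351 → (answer).

771535115351153511535115351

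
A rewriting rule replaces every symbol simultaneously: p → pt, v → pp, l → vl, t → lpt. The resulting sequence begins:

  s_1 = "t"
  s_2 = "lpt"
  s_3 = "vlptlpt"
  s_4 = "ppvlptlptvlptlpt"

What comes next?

φ(ppvlptlptvlptlpt) expands symbol-by-symbol to pt pt pp vl pt lpt vl pt lpt pp vl pt lpt vl pt lpt; joining the 16 pieces gives the next term.

ptptppvlptlptvlptlptppvlptlptvlptlpt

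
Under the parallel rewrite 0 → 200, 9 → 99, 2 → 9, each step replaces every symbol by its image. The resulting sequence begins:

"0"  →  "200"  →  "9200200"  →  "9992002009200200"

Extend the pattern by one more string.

Replace each of the 16 characters of 9992002009200200 in place — 99 99 99 9 200 200 9 200 200 99 9 200 200 9 200 200 — and concatenate.

999999920020092002009992002009200200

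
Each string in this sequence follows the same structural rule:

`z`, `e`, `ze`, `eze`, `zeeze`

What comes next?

Each term (from the third on) is the two preceding terms concatenated in order: term 3 = z·e = ze.
The next term joins eze and zeeze.

ezezeeze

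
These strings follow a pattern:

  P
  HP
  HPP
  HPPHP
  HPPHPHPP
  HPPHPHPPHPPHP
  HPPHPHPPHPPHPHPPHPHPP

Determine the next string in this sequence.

HPPHPHPPHPPHPHPPHPHPPHPPHPHPPHPPHP

From term 3 onward, concatenate the last term with the second-to-last: HP·P = HPP, HPP·HP = HPPHP, …
So term 8 is HPPHPHPPHPPHPHPPHPHPP·HPPHPHPPHPPHP.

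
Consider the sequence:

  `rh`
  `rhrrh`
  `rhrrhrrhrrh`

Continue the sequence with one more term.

Each string is two copies of the previous one joined by 'r'.
Doubling rhrrhrrhrrh with 'r' between the halves:

rhrrhrrhrrhrrhrrhrrhrrh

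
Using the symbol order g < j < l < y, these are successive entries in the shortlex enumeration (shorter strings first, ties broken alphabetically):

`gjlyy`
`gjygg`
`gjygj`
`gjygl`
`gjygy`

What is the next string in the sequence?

gjyjg

The successor of gjygy increments the rightmost position that isn't already y and resets every position after it to g.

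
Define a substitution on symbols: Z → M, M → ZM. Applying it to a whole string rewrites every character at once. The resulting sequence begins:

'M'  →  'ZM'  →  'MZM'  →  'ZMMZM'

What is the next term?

MZMZMMZM

Apply φ to ZMMZM symbol by symbol: Z→M, M→ZM, M→ZM, Z→M, M→ZM; joined: M ZM ZM M ZM.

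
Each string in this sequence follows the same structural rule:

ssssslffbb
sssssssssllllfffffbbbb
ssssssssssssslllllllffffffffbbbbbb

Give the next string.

sssssssssssssssssllllllllllfffffffffffbbbbbbbb

Reading off run lengths: s runs 5, 9, 13; l runs 1, 4, 7; f runs 2, 5, 8; b runs 2, 4, 6 — each is linear in n (n = 1, 2, …).
Setting n = 4 gives 17, 10, 11, 8 characters in each block.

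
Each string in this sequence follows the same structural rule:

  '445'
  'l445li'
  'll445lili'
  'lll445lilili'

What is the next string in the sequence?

s(k+1) = l·s(k)·li, so each term gains l as a prefix and li as a suffix.
So the next term is l·lll445lilili·li.

llll445lililili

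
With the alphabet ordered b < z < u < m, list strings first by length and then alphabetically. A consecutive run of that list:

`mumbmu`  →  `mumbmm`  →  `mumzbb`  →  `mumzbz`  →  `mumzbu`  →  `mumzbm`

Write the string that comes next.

The successor of mumzbm increments the rightmost position that isn't already m and resets every position after it to b.

mumzzb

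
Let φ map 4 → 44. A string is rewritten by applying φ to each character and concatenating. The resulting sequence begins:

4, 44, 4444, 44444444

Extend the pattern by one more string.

4444444444444444

Apply φ to 44444444 symbol by symbol: 4→44, 4→44, 4→44, 4→44, 4→44, 4→44, 4→44, 4→44; joined: 44 44 44 44 44 44 44 44.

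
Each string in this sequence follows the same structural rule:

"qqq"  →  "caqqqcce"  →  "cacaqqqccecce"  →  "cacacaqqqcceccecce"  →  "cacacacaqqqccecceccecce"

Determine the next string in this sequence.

cacacacacaqqqcceccecceccecce

Each term wraps the previous one in ca on the left and cce on the right.
So the next term is ca·cacacacaqqqccecceccecce·cce.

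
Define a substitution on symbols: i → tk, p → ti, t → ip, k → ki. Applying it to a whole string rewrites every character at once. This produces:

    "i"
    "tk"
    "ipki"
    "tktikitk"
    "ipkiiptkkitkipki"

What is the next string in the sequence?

Rewriting the 16 symbols of ipkiiptkkitkipki one by one yields tk ti ki tk tk ti ip ki ki tk ip ki tk ti ki tk; concatenated:

tktikitktktiipkikitkipkitktikitk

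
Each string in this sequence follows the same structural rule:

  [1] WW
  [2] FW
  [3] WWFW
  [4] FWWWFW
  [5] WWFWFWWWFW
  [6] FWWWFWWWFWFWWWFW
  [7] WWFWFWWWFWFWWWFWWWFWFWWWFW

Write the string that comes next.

FWWWFWWWFWFWWWFWWWFWFWWWFWFWWWFWWWFWFWWWFW

From term 3 onward, concatenate the second-to-last term with the last: WW·FW = WWFW, FW·WWFW = FWWWFW, …
So term 8 is FWWWFWWWFWFWWWFW·WWFWFWWWFWFWWWFWWWFWFWWWFW.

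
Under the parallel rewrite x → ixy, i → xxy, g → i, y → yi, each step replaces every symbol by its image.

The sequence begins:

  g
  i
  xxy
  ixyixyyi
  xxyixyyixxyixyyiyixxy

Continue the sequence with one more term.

φ(xxyixyyixxyixyyiyixxy) expands symbol-by-symbol to ixy ixy yi xxy ixy yi yi xxy ixy ixy yi xxy ixy yi yi xxy yi xxy ixy ixy yi; joining the 21 pieces gives the next term.

ixyixyyixxyixyyiyixxyixyixyyixxyixyyiyixxyyixxyixyixyyi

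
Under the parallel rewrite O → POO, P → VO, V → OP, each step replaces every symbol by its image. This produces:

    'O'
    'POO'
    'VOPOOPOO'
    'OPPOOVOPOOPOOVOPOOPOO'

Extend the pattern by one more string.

POOVOVOPOOPOOOPPOOVOPOOPOOVOPOOPOOOPPOOVOPOOPOOVOPOOPOO

Applying the rule to each of the 21 symbols of OPPOOVOPOOPOOVOPOOPOO gives the pieces POO VO VO POO POO OP POO VO POO POO VO POO POO OP POO VO POO POO VO POO POO, which concatenate to the answer.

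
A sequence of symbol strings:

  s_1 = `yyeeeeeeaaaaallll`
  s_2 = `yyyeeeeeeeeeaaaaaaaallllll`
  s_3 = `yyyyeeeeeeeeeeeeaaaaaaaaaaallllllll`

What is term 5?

yyyyyyeeeeeeeeeeeeeeeeeeaaaaaaaaaaaaaaaaallllllllllll

Reading off run lengths: y runs 2, 3, 4; e runs 6, 9, 12; a runs 5, 8, 11; l runs 4, 6, 8 — each is linear in n, where the shown terms are n = 2, 3, 4.
At n = 6 the blocks have lengths 6, 18, 17, 12.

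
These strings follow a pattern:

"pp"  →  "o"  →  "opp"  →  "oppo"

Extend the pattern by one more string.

From term 3 onward, concatenate the last term with the second-to-last: o·pp = opp, opp·o = oppo, …
So term 5 is oppo·opp.

oppoopp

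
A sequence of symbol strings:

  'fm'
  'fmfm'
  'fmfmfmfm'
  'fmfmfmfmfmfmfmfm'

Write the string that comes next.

s(k+1) = s(k)·s(k) — each term doubles the last.
Doubling fmfmfmfmfmfmfmfm:

fmfmfmfmfmfmfmfmfmfmfmfmfmfmfmfm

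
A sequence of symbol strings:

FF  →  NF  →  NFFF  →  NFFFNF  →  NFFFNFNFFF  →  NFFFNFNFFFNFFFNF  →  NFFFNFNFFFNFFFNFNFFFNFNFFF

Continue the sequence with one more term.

This is a Fibonacci-style word recurrence s(k) = s(k−1)·s(k−2): e.g. NF·FF = NFFF.
The next term joins NFFFNFNFFFNFFFNFNFFFNFNFFF and NFFFNFNFFFNFFFNF.

NFFFNFNFFFNFFFNFNFFFNFNFFFNFFFNFNFFFNFFFNF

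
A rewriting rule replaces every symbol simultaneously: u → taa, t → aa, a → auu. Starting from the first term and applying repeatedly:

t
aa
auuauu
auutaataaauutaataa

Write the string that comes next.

Replace each of the 18 characters of auutaataaauutaataa in place — auu taa taa aa auu auu aa auu auu auu taa taa aa auu auu aa auu auu — and concatenate.

auutaataaaaauuauuaaauuauuauutaataaaaauuauuaaauuauu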